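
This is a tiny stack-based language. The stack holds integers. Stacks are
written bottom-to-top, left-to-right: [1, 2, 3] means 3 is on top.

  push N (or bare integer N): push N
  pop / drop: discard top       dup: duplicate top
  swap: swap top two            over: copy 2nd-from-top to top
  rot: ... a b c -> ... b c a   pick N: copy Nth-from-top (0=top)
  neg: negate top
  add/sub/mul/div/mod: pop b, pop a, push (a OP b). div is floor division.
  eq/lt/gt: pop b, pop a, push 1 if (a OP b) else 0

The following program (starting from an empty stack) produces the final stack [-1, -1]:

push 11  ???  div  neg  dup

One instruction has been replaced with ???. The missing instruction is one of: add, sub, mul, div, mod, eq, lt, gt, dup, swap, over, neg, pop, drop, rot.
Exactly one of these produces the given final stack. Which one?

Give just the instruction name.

Answer: dup

Derivation:
Stack before ???: [11]
Stack after ???:  [11, 11]
The instruction that transforms [11] -> [11, 11] is: dup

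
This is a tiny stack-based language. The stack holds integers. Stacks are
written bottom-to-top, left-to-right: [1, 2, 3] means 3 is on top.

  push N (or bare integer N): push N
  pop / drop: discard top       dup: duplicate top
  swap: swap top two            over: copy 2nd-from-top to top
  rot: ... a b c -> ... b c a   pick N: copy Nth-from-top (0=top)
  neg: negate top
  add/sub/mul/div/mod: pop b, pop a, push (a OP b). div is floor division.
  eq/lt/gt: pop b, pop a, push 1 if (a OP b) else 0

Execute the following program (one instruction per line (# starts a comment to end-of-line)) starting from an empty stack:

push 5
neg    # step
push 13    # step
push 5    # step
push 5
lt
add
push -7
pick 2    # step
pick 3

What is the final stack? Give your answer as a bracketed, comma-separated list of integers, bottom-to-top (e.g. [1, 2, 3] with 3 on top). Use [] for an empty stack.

Answer: [-5, 13, -7, -5, -5]

Derivation:
After 'push 5': [5]
After 'neg': [-5]
After 'push 13': [-5, 13]
After 'push 5': [-5, 13, 5]
After 'push 5': [-5, 13, 5, 5]
After 'lt': [-5, 13, 0]
After 'add': [-5, 13]
After 'push -7': [-5, 13, -7]
After 'pick 2': [-5, 13, -7, -5]
After 'pick 3': [-5, 13, -7, -5, -5]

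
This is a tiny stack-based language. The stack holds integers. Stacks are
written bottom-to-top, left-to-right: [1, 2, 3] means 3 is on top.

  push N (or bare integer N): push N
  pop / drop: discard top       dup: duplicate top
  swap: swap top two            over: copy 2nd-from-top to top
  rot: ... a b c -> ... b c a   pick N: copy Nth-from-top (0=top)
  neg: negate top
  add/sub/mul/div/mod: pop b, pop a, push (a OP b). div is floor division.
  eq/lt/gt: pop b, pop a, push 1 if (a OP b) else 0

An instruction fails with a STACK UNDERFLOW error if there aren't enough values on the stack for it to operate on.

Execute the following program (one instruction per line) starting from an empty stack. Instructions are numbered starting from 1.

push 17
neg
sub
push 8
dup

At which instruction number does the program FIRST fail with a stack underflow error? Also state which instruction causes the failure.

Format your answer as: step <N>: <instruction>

Step 1 ('push 17'): stack = [17], depth = 1
Step 2 ('neg'): stack = [-17], depth = 1
Step 3 ('sub'): needs 2 value(s) but depth is 1 — STACK UNDERFLOW

Answer: step 3: sub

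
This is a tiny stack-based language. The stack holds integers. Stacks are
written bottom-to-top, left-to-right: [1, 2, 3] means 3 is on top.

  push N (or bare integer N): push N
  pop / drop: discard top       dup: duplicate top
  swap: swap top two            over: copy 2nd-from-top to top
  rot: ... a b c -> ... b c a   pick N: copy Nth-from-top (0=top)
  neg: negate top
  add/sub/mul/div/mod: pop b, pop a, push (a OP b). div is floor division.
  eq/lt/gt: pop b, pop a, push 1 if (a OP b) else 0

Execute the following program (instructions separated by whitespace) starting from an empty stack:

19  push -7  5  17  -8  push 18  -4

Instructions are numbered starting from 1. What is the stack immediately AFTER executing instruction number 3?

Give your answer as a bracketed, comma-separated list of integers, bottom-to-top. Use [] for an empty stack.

Step 1 ('19'): [19]
Step 2 ('push -7'): [19, -7]
Step 3 ('5'): [19, -7, 5]

Answer: [19, -7, 5]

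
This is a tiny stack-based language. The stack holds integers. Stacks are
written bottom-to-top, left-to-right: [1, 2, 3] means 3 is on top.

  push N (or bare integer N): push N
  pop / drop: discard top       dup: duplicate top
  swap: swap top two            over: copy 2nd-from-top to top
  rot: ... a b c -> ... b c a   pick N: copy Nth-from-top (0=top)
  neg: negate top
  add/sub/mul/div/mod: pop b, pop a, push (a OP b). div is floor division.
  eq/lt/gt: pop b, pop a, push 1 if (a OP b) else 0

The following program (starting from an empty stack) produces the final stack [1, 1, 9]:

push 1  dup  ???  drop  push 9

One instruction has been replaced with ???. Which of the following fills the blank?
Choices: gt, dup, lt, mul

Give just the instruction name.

Stack before ???: [1, 1]
Stack after ???:  [1, 1, 1]
Checking each choice:
  gt: produces [9]
  dup: MATCH
  lt: produces [9]
  mul: produces [9]


Answer: dup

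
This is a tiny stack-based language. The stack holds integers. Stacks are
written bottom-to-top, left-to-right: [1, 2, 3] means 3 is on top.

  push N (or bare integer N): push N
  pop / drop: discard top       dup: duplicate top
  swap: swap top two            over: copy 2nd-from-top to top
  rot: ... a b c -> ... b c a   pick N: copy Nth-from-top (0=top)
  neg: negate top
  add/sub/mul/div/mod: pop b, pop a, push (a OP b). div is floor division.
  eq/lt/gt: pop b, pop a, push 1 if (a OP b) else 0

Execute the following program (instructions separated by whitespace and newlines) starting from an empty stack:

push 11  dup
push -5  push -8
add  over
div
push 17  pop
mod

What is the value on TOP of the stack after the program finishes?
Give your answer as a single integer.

Answer: -1

Derivation:
After 'push 11': [11]
After 'dup': [11, 11]
After 'push -5': [11, 11, -5]
After 'push -8': [11, 11, -5, -8]
After 'add': [11, 11, -13]
After 'over': [11, 11, -13, 11]
After 'div': [11, 11, -2]
After 'push 17': [11, 11, -2, 17]
After 'pop': [11, 11, -2]
After 'mod': [11, -1]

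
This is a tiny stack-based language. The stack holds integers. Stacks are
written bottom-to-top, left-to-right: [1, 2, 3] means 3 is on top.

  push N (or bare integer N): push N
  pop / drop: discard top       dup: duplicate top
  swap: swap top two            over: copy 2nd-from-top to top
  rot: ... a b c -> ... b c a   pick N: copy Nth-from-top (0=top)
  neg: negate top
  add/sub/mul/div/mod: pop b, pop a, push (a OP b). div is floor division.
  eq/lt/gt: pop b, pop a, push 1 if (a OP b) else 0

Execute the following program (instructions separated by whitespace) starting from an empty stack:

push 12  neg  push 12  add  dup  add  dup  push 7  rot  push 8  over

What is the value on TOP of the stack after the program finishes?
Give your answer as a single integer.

Answer: 0

Derivation:
After 'push 12': [12]
After 'neg': [-12]
After 'push 12': [-12, 12]
After 'add': [0]
After 'dup': [0, 0]
After 'add': [0]
After 'dup': [0, 0]
After 'push 7': [0, 0, 7]
After 'rot': [0, 7, 0]
After 'push 8': [0, 7, 0, 8]
After 'over': [0, 7, 0, 8, 0]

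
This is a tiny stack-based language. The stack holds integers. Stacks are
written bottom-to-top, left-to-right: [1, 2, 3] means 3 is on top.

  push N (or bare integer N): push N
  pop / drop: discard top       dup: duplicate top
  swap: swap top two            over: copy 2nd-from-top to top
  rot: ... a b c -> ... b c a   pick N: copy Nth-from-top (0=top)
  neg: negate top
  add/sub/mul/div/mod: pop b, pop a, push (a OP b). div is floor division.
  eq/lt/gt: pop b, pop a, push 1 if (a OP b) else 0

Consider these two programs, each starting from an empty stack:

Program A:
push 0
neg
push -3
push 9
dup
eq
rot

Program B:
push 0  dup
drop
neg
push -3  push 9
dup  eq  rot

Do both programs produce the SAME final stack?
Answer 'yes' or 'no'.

Program A trace:
  After 'push 0': [0]
  After 'neg': [0]
  After 'push -3': [0, -3]
  After 'push 9': [0, -3, 9]
  After 'dup': [0, -3, 9, 9]
  After 'eq': [0, -3, 1]
  After 'rot': [-3, 1, 0]
Program A final stack: [-3, 1, 0]

Program B trace:
  After 'push 0': [0]
  After 'dup': [0, 0]
  After 'drop': [0]
  After 'neg': [0]
  After 'push -3': [0, -3]
  After 'push 9': [0, -3, 9]
  After 'dup': [0, -3, 9, 9]
  After 'eq': [0, -3, 1]
  After 'rot': [-3, 1, 0]
Program B final stack: [-3, 1, 0]
Same: yes

Answer: yes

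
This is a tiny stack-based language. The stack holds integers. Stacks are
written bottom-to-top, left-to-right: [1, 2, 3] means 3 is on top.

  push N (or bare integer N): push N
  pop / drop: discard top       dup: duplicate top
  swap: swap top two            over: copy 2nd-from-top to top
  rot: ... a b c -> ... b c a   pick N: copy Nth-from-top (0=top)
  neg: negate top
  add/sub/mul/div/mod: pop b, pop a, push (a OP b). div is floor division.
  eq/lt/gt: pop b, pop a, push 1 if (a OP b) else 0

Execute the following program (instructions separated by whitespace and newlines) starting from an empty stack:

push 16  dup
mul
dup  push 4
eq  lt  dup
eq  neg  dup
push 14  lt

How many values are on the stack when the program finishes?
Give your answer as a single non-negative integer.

After 'push 16': stack = [16] (depth 1)
After 'dup': stack = [16, 16] (depth 2)
After 'mul': stack = [256] (depth 1)
After 'dup': stack = [256, 256] (depth 2)
After 'push 4': stack = [256, 256, 4] (depth 3)
After 'eq': stack = [256, 0] (depth 2)
After 'lt': stack = [0] (depth 1)
After 'dup': stack = [0, 0] (depth 2)
After 'eq': stack = [1] (depth 1)
After 'neg': stack = [-1] (depth 1)
After 'dup': stack = [-1, -1] (depth 2)
After 'push 14': stack = [-1, -1, 14] (depth 3)
After 'lt': stack = [-1, 1] (depth 2)

Answer: 2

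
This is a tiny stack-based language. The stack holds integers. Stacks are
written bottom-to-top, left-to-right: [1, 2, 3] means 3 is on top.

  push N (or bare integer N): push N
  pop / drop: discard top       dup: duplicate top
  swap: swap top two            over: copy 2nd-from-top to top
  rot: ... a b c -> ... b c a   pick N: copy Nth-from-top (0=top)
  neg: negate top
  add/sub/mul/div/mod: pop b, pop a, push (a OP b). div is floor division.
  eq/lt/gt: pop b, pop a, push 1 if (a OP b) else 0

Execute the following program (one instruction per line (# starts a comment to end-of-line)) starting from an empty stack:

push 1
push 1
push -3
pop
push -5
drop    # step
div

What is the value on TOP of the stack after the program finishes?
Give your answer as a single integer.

Answer: 1

Derivation:
After 'push 1': [1]
After 'push 1': [1, 1]
After 'push -3': [1, 1, -3]
After 'pop': [1, 1]
After 'push -5': [1, 1, -5]
After 'drop': [1, 1]
After 'div': [1]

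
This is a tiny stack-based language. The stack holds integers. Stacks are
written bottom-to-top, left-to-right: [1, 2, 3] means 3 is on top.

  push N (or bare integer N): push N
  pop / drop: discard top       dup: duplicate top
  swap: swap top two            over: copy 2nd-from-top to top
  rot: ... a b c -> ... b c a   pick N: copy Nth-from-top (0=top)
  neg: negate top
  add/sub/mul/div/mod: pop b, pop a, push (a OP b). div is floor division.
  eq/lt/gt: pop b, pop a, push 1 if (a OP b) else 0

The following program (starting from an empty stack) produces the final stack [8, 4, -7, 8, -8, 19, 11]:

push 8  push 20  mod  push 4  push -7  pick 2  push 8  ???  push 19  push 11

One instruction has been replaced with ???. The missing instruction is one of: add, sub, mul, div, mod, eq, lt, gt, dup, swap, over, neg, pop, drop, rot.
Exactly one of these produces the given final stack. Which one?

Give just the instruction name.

Stack before ???: [8, 4, -7, 8, 8]
Stack after ???:  [8, 4, -7, 8, -8]
The instruction that transforms [8, 4, -7, 8, 8] -> [8, 4, -7, 8, -8] is: neg

Answer: neg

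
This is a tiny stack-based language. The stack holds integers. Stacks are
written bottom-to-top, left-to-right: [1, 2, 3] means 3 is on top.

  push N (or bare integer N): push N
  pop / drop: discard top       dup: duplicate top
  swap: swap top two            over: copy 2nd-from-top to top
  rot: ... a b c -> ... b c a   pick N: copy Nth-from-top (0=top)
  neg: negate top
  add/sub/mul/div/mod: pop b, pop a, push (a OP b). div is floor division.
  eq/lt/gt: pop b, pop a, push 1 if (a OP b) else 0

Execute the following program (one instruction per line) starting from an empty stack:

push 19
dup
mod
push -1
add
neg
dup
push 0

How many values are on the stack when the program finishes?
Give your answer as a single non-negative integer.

Answer: 3

Derivation:
After 'push 19': stack = [19] (depth 1)
After 'dup': stack = [19, 19] (depth 2)
After 'mod': stack = [0] (depth 1)
After 'push -1': stack = [0, -1] (depth 2)
After 'add': stack = [-1] (depth 1)
After 'neg': stack = [1] (depth 1)
After 'dup': stack = [1, 1] (depth 2)
After 'push 0': stack = [1, 1, 0] (depth 3)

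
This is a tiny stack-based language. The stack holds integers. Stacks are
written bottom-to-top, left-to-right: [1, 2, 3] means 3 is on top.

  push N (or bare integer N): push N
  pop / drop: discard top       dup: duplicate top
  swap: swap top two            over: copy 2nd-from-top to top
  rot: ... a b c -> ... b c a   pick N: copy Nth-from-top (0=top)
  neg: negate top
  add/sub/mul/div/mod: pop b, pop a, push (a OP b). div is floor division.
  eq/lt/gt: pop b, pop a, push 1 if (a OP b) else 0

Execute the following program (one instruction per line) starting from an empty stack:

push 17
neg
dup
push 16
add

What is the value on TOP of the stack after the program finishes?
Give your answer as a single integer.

After 'push 17': [17]
After 'neg': [-17]
After 'dup': [-17, -17]
After 'push 16': [-17, -17, 16]
After 'add': [-17, -1]

Answer: -1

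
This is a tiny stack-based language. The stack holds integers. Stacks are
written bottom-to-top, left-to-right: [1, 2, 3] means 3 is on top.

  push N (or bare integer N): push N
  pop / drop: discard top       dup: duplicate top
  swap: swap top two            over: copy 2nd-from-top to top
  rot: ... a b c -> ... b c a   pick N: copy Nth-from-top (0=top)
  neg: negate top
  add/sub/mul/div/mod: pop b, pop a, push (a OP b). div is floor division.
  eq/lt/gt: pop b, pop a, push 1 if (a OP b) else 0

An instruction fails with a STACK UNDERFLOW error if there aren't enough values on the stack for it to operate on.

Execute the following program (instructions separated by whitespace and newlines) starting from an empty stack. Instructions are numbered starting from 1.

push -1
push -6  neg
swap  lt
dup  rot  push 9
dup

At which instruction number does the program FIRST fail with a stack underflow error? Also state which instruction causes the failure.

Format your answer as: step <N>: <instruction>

Answer: step 7: rot

Derivation:
Step 1 ('push -1'): stack = [-1], depth = 1
Step 2 ('push -6'): stack = [-1, -6], depth = 2
Step 3 ('neg'): stack = [-1, 6], depth = 2
Step 4 ('swap'): stack = [6, -1], depth = 2
Step 5 ('lt'): stack = [0], depth = 1
Step 6 ('dup'): stack = [0, 0], depth = 2
Step 7 ('rot'): needs 3 value(s) but depth is 2 — STACK UNDERFLOW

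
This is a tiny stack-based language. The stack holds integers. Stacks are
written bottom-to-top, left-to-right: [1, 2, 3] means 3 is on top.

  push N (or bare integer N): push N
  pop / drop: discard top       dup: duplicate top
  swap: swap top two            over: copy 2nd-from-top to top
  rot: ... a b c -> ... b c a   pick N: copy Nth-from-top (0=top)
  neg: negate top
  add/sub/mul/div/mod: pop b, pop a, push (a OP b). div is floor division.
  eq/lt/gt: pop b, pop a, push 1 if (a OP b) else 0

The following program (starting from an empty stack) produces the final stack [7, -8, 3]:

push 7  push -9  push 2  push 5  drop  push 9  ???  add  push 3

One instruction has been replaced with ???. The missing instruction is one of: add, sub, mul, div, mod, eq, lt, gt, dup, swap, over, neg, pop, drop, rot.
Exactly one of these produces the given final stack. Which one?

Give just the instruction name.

Answer: lt

Derivation:
Stack before ???: [7, -9, 2, 9]
Stack after ???:  [7, -9, 1]
The instruction that transforms [7, -9, 2, 9] -> [7, -9, 1] is: lt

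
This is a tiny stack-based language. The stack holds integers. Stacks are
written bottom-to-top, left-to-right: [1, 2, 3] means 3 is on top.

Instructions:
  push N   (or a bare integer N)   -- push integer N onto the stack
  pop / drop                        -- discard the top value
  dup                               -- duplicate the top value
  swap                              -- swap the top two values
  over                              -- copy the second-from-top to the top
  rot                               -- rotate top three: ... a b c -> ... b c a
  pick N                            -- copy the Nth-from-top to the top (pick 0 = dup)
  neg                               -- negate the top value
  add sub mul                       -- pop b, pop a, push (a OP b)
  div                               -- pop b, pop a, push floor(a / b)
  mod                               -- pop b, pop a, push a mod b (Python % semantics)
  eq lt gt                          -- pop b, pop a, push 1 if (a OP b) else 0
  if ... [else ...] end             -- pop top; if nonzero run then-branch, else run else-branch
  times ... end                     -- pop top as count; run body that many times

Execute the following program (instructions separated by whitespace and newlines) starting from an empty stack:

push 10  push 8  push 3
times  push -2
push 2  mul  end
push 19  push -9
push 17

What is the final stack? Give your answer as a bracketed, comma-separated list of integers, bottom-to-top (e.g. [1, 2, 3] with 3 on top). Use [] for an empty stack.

Answer: [10, 8, -4, -4, -4, 19, -9, 17]

Derivation:
After 'push 10': [10]
After 'push 8': [10, 8]
After 'push 3': [10, 8, 3]
After 'times': [10, 8]
After 'push -2': [10, 8, -2]
After 'push 2': [10, 8, -2, 2]
After 'mul': [10, 8, -4]
After 'push -2': [10, 8, -4, -2]
After 'push 2': [10, 8, -4, -2, 2]
After 'mul': [10, 8, -4, -4]
After 'push -2': [10, 8, -4, -4, -2]
After 'push 2': [10, 8, -4, -4, -2, 2]
After 'mul': [10, 8, -4, -4, -4]
After 'push 19': [10, 8, -4, -4, -4, 19]
After 'push -9': [10, 8, -4, -4, -4, 19, -9]
After 'push 17': [10, 8, -4, -4, -4, 19, -9, 17]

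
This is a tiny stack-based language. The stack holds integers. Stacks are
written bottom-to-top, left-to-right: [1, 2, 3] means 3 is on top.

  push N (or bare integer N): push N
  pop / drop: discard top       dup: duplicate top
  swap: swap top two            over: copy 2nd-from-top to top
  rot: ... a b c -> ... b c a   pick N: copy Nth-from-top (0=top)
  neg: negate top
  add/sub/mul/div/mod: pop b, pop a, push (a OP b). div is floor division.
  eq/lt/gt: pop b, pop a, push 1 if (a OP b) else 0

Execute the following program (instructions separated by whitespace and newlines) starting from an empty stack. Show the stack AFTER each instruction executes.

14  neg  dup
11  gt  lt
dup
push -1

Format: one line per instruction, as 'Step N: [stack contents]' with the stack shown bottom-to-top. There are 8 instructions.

Step 1: [14]
Step 2: [-14]
Step 3: [-14, -14]
Step 4: [-14, -14, 11]
Step 5: [-14, 0]
Step 6: [1]
Step 7: [1, 1]
Step 8: [1, 1, -1]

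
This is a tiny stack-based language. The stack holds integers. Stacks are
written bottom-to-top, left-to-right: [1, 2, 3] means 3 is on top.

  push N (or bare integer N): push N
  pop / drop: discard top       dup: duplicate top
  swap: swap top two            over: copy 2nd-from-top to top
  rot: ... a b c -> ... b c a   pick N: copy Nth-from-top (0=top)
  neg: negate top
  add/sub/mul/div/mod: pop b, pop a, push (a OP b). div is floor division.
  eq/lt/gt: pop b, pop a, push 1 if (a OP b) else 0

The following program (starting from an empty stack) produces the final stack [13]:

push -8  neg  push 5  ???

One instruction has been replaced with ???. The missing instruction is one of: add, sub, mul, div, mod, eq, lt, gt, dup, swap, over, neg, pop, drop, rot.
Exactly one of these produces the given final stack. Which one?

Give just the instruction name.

Stack before ???: [8, 5]
Stack after ???:  [13]
The instruction that transforms [8, 5] -> [13] is: add

Answer: add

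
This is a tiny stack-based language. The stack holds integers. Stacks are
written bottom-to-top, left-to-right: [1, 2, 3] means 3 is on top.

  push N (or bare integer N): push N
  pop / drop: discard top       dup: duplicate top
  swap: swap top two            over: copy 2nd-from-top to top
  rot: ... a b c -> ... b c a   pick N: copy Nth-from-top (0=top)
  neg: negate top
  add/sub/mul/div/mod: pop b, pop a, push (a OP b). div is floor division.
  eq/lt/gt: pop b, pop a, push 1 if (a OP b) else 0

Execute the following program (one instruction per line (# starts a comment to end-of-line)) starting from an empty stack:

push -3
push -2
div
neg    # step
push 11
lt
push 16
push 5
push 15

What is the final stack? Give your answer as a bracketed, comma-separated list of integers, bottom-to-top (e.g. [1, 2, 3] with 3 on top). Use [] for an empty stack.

After 'push -3': [-3]
After 'push -2': [-3, -2]
After 'div': [1]
After 'neg': [-1]
After 'push 11': [-1, 11]
After 'lt': [1]
After 'push 16': [1, 16]
After 'push 5': [1, 16, 5]
After 'push 15': [1, 16, 5, 15]

Answer: [1, 16, 5, 15]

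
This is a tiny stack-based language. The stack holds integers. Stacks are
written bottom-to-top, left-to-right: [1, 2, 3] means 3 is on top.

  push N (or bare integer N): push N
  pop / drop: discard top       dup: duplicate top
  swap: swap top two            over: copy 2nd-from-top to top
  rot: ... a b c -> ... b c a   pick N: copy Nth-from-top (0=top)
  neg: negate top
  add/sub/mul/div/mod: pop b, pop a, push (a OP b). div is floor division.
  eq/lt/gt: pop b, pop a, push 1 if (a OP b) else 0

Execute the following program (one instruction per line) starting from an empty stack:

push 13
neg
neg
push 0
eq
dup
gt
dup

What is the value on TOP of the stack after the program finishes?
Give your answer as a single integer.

Answer: 0

Derivation:
After 'push 13': [13]
After 'neg': [-13]
After 'neg': [13]
After 'push 0': [13, 0]
After 'eq': [0]
After 'dup': [0, 0]
After 'gt': [0]
After 'dup': [0, 0]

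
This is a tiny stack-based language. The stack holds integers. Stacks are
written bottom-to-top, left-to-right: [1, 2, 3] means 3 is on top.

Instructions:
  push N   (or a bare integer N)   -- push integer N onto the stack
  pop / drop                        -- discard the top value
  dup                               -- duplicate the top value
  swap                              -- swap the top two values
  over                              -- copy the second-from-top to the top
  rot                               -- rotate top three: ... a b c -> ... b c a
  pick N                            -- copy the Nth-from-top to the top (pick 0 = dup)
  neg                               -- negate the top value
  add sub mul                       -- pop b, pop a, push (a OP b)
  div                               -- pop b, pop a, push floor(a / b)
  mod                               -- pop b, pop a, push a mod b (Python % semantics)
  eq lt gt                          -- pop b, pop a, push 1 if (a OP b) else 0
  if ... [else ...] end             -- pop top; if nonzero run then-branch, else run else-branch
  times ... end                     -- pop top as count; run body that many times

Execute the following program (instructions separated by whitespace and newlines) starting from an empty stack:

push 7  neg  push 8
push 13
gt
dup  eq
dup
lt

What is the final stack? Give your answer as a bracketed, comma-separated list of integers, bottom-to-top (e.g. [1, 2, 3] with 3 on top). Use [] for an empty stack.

Answer: [-7, 0]

Derivation:
After 'push 7': [7]
After 'neg': [-7]
After 'push 8': [-7, 8]
After 'push 13': [-7, 8, 13]
After 'gt': [-7, 0]
After 'dup': [-7, 0, 0]
After 'eq': [-7, 1]
After 'dup': [-7, 1, 1]
After 'lt': [-7, 0]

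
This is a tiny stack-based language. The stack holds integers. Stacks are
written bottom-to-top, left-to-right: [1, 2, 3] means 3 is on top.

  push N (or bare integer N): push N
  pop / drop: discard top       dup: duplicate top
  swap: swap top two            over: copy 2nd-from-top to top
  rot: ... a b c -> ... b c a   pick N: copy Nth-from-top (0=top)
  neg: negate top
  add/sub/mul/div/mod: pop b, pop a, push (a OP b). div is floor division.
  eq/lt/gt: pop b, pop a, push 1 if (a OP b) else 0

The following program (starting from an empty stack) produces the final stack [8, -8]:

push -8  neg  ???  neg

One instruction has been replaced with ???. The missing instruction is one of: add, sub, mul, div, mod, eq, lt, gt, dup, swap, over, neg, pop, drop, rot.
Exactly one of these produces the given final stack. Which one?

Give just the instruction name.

Stack before ???: [8]
Stack after ???:  [8, 8]
The instruction that transforms [8] -> [8, 8] is: dup

Answer: dup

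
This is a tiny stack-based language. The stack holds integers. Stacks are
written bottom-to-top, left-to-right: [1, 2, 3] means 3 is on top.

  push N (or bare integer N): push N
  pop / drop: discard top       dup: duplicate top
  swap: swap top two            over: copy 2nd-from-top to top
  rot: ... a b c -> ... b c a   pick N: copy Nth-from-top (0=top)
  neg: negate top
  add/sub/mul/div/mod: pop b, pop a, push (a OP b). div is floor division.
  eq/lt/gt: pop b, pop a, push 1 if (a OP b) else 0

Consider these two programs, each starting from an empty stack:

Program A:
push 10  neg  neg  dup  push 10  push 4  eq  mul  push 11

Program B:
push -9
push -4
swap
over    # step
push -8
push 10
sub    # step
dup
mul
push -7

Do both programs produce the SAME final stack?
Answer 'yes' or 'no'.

Answer: no

Derivation:
Program A trace:
  After 'push 10': [10]
  After 'neg': [-10]
  After 'neg': [10]
  After 'dup': [10, 10]
  After 'push 10': [10, 10, 10]
  After 'push 4': [10, 10, 10, 4]
  After 'eq': [10, 10, 0]
  After 'mul': [10, 0]
  After 'push 11': [10, 0, 11]
Program A final stack: [10, 0, 11]

Program B trace:
  After 'push -9': [-9]
  After 'push -4': [-9, -4]
  After 'swap': [-4, -9]
  After 'over': [-4, -9, -4]
  After 'push -8': [-4, -9, -4, -8]
  After 'push 10': [-4, -9, -4, -8, 10]
  After 'sub': [-4, -9, -4, -18]
  After 'dup': [-4, -9, -4, -18, -18]
  After 'mul': [-4, -9, -4, 324]
  After 'push -7': [-4, -9, -4, 324, -7]
Program B final stack: [-4, -9, -4, 324, -7]
Same: no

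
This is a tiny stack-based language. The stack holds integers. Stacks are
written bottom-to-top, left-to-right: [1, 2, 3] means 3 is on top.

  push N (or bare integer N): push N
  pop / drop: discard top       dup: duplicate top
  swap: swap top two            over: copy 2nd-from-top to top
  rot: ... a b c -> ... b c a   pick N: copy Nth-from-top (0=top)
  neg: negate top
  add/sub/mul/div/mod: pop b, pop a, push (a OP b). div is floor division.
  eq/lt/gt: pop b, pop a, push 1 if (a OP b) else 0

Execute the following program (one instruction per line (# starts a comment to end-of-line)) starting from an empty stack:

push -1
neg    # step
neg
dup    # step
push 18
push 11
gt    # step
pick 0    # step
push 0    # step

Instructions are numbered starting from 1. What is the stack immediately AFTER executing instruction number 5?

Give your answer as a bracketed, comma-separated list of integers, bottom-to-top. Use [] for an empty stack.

Answer: [-1, -1, 18]

Derivation:
Step 1 ('push -1'): [-1]
Step 2 ('neg'): [1]
Step 3 ('neg'): [-1]
Step 4 ('dup'): [-1, -1]
Step 5 ('push 18'): [-1, -1, 18]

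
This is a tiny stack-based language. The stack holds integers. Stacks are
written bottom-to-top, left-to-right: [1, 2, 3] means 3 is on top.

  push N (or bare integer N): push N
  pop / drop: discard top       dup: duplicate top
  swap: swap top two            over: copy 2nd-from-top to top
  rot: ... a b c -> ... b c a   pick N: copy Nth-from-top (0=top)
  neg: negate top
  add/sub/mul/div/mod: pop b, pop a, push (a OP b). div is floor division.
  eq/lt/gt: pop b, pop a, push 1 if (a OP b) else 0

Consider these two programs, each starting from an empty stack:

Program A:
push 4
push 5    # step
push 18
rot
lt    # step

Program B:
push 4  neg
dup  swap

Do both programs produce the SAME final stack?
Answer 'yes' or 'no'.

Answer: no

Derivation:
Program A trace:
  After 'push 4': [4]
  After 'push 5': [4, 5]
  After 'push 18': [4, 5, 18]
  After 'rot': [5, 18, 4]
  After 'lt': [5, 0]
Program A final stack: [5, 0]

Program B trace:
  After 'push 4': [4]
  After 'neg': [-4]
  After 'dup': [-4, -4]
  After 'swap': [-4, -4]
Program B final stack: [-4, -4]
Same: no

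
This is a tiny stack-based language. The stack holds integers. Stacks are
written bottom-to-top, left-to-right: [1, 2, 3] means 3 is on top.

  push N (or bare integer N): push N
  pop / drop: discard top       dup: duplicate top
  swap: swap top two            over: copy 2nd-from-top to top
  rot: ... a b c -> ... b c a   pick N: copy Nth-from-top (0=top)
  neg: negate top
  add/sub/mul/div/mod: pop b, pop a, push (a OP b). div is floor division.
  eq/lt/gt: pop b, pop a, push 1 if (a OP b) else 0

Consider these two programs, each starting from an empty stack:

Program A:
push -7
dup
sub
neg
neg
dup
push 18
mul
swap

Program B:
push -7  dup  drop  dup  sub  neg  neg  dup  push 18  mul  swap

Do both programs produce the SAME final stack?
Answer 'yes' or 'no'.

Answer: yes

Derivation:
Program A trace:
  After 'push -7': [-7]
  After 'dup': [-7, -7]
  After 'sub': [0]
  After 'neg': [0]
  After 'neg': [0]
  After 'dup': [0, 0]
  After 'push 18': [0, 0, 18]
  After 'mul': [0, 0]
  After 'swap': [0, 0]
Program A final stack: [0, 0]

Program B trace:
  After 'push -7': [-7]
  After 'dup': [-7, -7]
  After 'drop': [-7]
  After 'dup': [-7, -7]
  After 'sub': [0]
  After 'neg': [0]
  After 'neg': [0]
  After 'dup': [0, 0]
  After 'push 18': [0, 0, 18]
  After 'mul': [0, 0]
  After 'swap': [0, 0]
Program B final stack: [0, 0]
Same: yes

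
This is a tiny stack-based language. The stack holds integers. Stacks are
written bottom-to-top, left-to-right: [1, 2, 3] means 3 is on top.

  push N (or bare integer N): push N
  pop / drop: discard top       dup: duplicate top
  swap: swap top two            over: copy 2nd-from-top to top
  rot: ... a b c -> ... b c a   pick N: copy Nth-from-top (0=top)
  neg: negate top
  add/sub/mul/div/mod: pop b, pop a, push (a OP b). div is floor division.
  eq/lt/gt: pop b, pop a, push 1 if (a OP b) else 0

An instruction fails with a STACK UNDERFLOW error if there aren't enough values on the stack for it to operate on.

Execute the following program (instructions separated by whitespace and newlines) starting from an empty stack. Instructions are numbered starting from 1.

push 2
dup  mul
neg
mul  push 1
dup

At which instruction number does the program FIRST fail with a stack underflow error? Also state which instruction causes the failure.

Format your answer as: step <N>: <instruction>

Answer: step 5: mul

Derivation:
Step 1 ('push 2'): stack = [2], depth = 1
Step 2 ('dup'): stack = [2, 2], depth = 2
Step 3 ('mul'): stack = [4], depth = 1
Step 4 ('neg'): stack = [-4], depth = 1
Step 5 ('mul'): needs 2 value(s) but depth is 1 — STACK UNDERFLOW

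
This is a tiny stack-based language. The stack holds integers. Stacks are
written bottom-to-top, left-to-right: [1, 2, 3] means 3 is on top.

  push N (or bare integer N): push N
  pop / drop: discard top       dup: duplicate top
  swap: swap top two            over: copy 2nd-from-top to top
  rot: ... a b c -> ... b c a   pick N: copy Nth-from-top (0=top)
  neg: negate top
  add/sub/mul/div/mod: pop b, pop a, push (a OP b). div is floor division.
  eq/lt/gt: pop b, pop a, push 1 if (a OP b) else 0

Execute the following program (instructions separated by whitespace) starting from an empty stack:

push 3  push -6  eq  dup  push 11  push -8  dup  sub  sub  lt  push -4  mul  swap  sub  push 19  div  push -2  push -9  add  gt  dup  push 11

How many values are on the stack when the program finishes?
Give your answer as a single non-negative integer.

Answer: 3

Derivation:
After 'push 3': stack = [3] (depth 1)
After 'push -6': stack = [3, -6] (depth 2)
After 'eq': stack = [0] (depth 1)
After 'dup': stack = [0, 0] (depth 2)
After 'push 11': stack = [0, 0, 11] (depth 3)
After 'push -8': stack = [0, 0, 11, -8] (depth 4)
After 'dup': stack = [0, 0, 11, -8, -8] (depth 5)
After 'sub': stack = [0, 0, 11, 0] (depth 4)
After 'sub': stack = [0, 0, 11] (depth 3)
After 'lt': stack = [0, 1] (depth 2)
  ...
After 'swap': stack = [-4, 0] (depth 2)
After 'sub': stack = [-4] (depth 1)
After 'push 19': stack = [-4, 19] (depth 2)
After 'div': stack = [-1] (depth 1)
After 'push -2': stack = [-1, -2] (depth 2)
After 'push -9': stack = [-1, -2, -9] (depth 3)
After 'add': stack = [-1, -11] (depth 2)
After 'gt': stack = [1] (depth 1)
After 'dup': stack = [1, 1] (depth 2)
After 'push 11': stack = [1, 1, 11] (depth 3)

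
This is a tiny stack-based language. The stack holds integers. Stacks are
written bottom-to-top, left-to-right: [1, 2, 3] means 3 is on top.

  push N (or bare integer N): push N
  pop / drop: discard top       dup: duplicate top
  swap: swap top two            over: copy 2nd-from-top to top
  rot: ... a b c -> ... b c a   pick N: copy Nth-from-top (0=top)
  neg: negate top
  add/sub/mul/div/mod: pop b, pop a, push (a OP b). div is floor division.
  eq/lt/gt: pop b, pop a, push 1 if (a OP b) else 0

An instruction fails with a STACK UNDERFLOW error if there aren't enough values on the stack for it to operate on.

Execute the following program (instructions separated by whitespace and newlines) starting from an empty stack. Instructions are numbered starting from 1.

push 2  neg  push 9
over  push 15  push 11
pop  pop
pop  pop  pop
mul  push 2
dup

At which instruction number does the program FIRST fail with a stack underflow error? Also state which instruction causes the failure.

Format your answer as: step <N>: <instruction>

Step 1 ('push 2'): stack = [2], depth = 1
Step 2 ('neg'): stack = [-2], depth = 1
Step 3 ('push 9'): stack = [-2, 9], depth = 2
Step 4 ('over'): stack = [-2, 9, -2], depth = 3
Step 5 ('push 15'): stack = [-2, 9, -2, 15], depth = 4
Step 6 ('push 11'): stack = [-2, 9, -2, 15, 11], depth = 5
Step 7 ('pop'): stack = [-2, 9, -2, 15], depth = 4
Step 8 ('pop'): stack = [-2, 9, -2], depth = 3
Step 9 ('pop'): stack = [-2, 9], depth = 2
Step 10 ('pop'): stack = [-2], depth = 1
Step 11 ('pop'): stack = [], depth = 0
Step 12 ('mul'): needs 2 value(s) but depth is 0 — STACK UNDERFLOW

Answer: step 12: mul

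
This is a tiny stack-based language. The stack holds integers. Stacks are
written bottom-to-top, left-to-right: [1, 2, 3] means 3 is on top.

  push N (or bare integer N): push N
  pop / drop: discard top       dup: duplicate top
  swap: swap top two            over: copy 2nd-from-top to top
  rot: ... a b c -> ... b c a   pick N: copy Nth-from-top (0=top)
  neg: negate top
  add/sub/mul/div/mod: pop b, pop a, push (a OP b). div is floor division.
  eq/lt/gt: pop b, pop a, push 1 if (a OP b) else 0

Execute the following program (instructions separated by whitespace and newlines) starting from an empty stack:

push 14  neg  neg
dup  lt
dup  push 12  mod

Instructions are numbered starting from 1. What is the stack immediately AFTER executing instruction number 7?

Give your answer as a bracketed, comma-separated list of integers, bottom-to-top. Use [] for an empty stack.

Answer: [0, 0, 12]

Derivation:
Step 1 ('push 14'): [14]
Step 2 ('neg'): [-14]
Step 3 ('neg'): [14]
Step 4 ('dup'): [14, 14]
Step 5 ('lt'): [0]
Step 6 ('dup'): [0, 0]
Step 7 ('push 12'): [0, 0, 12]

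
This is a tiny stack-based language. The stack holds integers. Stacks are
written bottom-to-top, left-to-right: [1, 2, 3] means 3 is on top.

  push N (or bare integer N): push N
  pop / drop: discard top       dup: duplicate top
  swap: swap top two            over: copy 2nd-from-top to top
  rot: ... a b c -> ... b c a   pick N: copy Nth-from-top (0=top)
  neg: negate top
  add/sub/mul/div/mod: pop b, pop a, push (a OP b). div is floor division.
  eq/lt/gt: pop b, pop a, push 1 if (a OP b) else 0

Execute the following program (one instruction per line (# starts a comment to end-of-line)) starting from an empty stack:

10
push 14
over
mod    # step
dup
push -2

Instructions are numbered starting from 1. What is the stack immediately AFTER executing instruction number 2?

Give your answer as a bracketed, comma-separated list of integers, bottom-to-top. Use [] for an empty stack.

Step 1 ('10'): [10]
Step 2 ('push 14'): [10, 14]

Answer: [10, 14]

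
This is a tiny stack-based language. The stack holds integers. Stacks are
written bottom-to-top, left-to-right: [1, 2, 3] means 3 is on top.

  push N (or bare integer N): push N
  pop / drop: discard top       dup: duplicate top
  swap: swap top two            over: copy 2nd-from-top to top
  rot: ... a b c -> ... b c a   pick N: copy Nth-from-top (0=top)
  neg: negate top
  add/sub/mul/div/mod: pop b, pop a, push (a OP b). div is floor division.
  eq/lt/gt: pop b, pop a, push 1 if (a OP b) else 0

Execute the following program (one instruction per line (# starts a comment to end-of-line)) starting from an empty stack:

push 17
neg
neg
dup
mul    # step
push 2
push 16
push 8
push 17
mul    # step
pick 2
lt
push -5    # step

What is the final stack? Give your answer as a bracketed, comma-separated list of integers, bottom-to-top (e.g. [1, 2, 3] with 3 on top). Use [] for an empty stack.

Answer: [289, 2, 16, 0, -5]

Derivation:
After 'push 17': [17]
After 'neg': [-17]
After 'neg': [17]
After 'dup': [17, 17]
After 'mul': [289]
After 'push 2': [289, 2]
After 'push 16': [289, 2, 16]
After 'push 8': [289, 2, 16, 8]
After 'push 17': [289, 2, 16, 8, 17]
After 'mul': [289, 2, 16, 136]
After 'pick 2': [289, 2, 16, 136, 2]
After 'lt': [289, 2, 16, 0]
After 'push -5': [289, 2, 16, 0, -5]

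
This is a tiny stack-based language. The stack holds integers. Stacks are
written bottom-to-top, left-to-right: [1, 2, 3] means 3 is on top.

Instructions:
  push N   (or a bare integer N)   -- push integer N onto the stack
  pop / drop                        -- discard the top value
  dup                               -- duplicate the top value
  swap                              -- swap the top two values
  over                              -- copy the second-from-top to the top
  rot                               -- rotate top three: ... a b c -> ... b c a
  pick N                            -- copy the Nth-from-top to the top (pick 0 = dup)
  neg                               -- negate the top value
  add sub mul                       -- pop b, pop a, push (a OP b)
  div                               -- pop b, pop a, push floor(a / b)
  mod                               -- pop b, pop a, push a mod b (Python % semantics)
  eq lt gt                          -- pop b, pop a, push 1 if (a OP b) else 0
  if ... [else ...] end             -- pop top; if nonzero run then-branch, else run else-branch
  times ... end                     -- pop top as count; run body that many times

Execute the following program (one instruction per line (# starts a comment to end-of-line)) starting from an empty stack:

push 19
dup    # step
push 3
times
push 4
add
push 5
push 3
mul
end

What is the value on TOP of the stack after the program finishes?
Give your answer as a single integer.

After 'push 19': [19]
After 'dup': [19, 19]
After 'push 3': [19, 19, 3]
After 'times': [19, 19]
After 'push 4': [19, 19, 4]
After 'add': [19, 23]
After 'push 5': [19, 23, 5]
After 'push 3': [19, 23, 5, 3]
After 'mul': [19, 23, 15]
After 'push 4': [19, 23, 15, 4]
After 'add': [19, 23, 19]
After 'push 5': [19, 23, 19, 5]
After 'push 3': [19, 23, 19, 5, 3]
After 'mul': [19, 23, 19, 15]
After 'push 4': [19, 23, 19, 15, 4]
After 'add': [19, 23, 19, 19]
After 'push 5': [19, 23, 19, 19, 5]
After 'push 3': [19, 23, 19, 19, 5, 3]
After 'mul': [19, 23, 19, 19, 15]

Answer: 15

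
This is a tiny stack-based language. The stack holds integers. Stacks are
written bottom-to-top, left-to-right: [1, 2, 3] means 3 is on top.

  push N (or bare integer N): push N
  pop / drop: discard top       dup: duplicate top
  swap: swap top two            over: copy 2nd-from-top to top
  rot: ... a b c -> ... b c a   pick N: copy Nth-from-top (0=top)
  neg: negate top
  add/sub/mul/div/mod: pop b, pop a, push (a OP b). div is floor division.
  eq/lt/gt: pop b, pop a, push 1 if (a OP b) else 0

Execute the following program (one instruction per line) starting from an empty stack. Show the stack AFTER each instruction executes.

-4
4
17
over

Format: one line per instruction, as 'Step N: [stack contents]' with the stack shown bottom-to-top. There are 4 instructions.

Step 1: [-4]
Step 2: [-4, 4]
Step 3: [-4, 4, 17]
Step 4: [-4, 4, 17, 4]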